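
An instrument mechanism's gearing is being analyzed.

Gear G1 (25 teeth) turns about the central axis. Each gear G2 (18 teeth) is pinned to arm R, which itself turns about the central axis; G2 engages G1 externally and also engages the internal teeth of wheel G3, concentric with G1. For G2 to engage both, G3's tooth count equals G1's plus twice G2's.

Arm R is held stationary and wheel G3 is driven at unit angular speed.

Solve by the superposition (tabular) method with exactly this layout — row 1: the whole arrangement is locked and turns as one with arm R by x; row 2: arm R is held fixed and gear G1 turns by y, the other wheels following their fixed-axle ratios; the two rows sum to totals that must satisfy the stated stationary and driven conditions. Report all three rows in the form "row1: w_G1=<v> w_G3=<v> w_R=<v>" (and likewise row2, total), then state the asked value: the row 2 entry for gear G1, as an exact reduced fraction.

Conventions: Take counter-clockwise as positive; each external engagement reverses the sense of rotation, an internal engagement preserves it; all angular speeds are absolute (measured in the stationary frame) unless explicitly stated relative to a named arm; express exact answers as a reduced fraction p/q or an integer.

planetary set (25T centre, 18T on arm, 61T internal) — Willis relation
row 1 (train locked, turned with arm): all members turn x
row 2: sun turns y, ring = −(25/61)·y, arm 0
boundary: total ω_arm = x = 0 and total ω_ring = x − (25/61)·y = 1  ⇒  y = -61/25, x = 0
row 2 ring = −(25/61)·(-61/25) = 1
totals (row 1 + row 2): sun 0 + (-61/25) = -61/25, ring 0 + 1 = 1, arm 0 + 0 = 0
asked cell (row2, sun) = -61/25

row1: w_G1=0 w_G3=0 w_R=0
row2: w_G1=-61/25 w_G3=1 w_R=0
total: w_G1=-61/25 w_G3=1 w_R=0
asked value: -61/25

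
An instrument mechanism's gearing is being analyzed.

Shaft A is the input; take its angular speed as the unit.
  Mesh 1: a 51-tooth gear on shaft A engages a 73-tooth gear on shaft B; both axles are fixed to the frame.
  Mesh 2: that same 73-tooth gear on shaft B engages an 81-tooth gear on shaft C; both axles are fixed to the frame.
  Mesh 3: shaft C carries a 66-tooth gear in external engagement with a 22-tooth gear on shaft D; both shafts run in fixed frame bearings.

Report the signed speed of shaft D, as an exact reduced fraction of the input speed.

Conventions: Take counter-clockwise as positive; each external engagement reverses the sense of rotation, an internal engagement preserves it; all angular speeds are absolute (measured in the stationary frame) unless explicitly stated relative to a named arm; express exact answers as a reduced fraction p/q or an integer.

-17/9

3-mesh fixed-axis compound train (all bearings frame-fixed)
mesh 1 [51T→73T]: |ω|/ω_in = 1×51/73 = 51/73, sense flips to −
mesh 2 [73T→81T]: |ω|/ω_in = (51/73)×73/81 = 17/27, sense flips to +
mesh 3 [66T→22T]: |ω|/ω_in = (17/27)×66/22 = 17/9, sense flips to −
signed output speed (× input speed) = -17/9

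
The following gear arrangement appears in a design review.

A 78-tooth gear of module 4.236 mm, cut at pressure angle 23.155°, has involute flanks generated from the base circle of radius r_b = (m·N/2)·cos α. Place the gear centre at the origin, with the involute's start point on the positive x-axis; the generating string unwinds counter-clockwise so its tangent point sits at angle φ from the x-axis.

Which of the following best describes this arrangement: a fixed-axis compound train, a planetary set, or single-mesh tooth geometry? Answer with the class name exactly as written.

single-mesh tooth geometry

recognized (one wheel, involute flank): single-mesh tooth geometry, m = 4.236, N = 78
classification: single-mesh tooth geometry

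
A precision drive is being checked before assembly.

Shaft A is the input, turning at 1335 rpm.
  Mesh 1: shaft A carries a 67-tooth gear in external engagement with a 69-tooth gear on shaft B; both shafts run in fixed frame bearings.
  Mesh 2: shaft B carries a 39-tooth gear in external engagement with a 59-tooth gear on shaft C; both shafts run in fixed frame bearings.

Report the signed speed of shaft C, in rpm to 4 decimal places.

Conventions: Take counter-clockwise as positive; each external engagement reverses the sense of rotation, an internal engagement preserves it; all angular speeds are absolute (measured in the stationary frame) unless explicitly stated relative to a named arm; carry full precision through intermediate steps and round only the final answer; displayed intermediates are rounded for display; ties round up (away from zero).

recognized (3 fixed axles, 2 meshes): fixed-axis compound train
mesh 1 [67T→69T]: ω = 1335.0000×67/69 = 1296.3043 rpm, sense flips to −
mesh 2 [39T→59T]: ω = 1296.3043×39/59 = 856.8791 rpm, sense flips to +
signed output speed = +856.8791 rpm

+856.8791 rpm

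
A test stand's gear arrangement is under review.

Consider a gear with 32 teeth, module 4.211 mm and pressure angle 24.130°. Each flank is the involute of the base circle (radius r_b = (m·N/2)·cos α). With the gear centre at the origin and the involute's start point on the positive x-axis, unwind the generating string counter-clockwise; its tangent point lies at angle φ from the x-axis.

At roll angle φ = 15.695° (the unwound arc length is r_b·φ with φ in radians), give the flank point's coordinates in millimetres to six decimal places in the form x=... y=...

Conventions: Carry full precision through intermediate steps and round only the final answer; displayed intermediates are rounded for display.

class = single-mesh tooth geometry [base-circle involute, m = 4.211, 32T]
pitch radius r_p = m·N/2 = 4.211·32/2 = 67.376000
base radius r_b = r_p·cos α = 67.376000·cos 24.130° = 61.488702
roll angle φ = 15.695° = 0.27392943 rad
x = r_b·(cos φ + φ·sin φ) = 63.752579
y = r_b·(sin φ − φ·cos φ) = 0.418146

x=63.752579 y=0.418146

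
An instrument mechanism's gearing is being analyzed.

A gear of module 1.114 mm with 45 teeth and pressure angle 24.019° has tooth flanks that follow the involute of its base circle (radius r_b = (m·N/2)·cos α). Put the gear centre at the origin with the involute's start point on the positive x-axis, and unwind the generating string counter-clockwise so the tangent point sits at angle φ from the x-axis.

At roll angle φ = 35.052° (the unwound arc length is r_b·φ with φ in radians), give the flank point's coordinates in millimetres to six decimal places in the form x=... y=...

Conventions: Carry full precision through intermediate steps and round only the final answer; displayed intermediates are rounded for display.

x=26.786363 y=1.682833

class = single-mesh tooth geometry [base-circle involute, m = 1.114, 45T]
pitch radius r_p = m·N/2 = 1.114·45/2 = 25.065000
base radius r_b = r_p·cos α = 25.065000·cos 24.019° = 22.894635
roll angle φ = 35.052° = 0.61177281 rad
x = r_b·(cos φ + φ·sin φ) = 26.786363
y = r_b·(sin φ − φ·cos φ) = 1.682833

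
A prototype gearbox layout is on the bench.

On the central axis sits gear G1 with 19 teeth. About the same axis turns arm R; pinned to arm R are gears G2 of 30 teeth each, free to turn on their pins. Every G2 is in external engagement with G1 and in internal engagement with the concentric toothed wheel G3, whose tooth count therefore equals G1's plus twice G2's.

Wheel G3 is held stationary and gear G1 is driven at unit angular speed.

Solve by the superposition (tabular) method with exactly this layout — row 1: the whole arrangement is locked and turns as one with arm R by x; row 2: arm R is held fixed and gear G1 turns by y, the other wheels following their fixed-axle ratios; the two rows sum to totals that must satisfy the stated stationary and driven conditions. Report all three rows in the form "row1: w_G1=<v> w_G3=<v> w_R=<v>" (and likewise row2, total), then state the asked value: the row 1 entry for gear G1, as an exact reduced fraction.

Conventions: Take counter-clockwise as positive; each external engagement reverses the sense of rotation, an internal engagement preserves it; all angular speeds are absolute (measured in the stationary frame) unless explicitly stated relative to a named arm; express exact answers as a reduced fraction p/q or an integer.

recognized (axles ride arm R): planetary set, 19/30/79 teeth
row 1 (train locked, turned with arm): all members turn x
row 2: sun turns y, ring = −(19/79)·y, arm 0
boundary: total ω_ring = x − (19/79)·y = 0 and total ω_sun = x + y = 1  ⇒  y = 79/98, x = 19/98
row 2 ring = −(19/79)·79/98 = -19/98
totals (row 1 + row 2): sun 19/98 + 79/98 = 1, ring 19/98 + (-19/98) = 0, arm 19/98 + 0 = 19/98
asked cell (row1, sun) = 19/98

row1: w_G1=19/98 w_G3=19/98 w_R=19/98
row2: w_G1=79/98 w_G3=-19/98 w_R=0
total: w_G1=1 w_G3=0 w_R=19/98
asked value: 19/98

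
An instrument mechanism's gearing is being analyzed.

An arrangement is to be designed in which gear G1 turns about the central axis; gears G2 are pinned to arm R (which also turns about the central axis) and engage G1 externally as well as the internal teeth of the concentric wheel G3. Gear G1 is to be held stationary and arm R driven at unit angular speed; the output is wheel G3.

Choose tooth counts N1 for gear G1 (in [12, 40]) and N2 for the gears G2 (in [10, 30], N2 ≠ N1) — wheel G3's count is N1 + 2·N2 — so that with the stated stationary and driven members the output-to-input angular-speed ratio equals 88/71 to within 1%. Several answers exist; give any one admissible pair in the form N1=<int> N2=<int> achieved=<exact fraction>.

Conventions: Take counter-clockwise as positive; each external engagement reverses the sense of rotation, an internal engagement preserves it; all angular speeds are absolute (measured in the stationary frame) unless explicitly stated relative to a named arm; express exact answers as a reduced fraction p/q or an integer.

class = planetary set [ratio 88/71 wanted; Willis about the carrier]
Willis with ω_sun = 0: ω_ring/ω_arm = (N1+N3)/N3; set equal to 88/71  ⇒  N3/N1 = 1/(88/71 − 1) = 71/17
N3 = N1 + 2·N2  ⇒  N2/N1 = (N3/N1 − 1)/2 = (71/17 − 1)/2 = 27/17
smallest multiple with N1 ≥ 12 and N2 ≥ 10: k = 1  ⇒  N1 = 1·17 = 17, N2 = 1·27 = 27 (N1 ≤ 40, N2 ≤ 30, N2 ≠ N1 ✓), N3 = 17 + 2·27 = 71
check: (N1+N3)/N3 with N1 = 17, N3 = 71 gives 88/71; |achieved − target| = 0 ≤ 22/1775 ✓

N1=17 N2=27 achieved=88/71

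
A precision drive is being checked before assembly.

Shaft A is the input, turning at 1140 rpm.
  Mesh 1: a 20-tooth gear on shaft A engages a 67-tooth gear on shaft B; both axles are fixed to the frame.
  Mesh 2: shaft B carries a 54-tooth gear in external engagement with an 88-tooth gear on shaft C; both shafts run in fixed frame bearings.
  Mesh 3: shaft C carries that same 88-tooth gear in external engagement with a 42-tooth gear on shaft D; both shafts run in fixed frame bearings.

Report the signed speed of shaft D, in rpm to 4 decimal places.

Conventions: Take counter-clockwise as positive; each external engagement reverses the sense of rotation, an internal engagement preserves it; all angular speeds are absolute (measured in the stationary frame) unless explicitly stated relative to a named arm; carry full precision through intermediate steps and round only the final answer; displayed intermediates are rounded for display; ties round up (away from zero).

recognized (4 fixed axles, 3 meshes): fixed-axis compound train
mesh 1 [20T→67T]: ω = 1140.0000×20/67 = 340.2985 rpm, sense flips to −
mesh 2 [54T→88T]: ω = 340.2985×54/88 = 208.8195 rpm, sense flips to +
mesh 3 [88T→42T]: ω = 208.8195×88/42 = 437.5267 rpm, sense flips to −
signed output speed = -437.5267 rpm

-437.5267 rpm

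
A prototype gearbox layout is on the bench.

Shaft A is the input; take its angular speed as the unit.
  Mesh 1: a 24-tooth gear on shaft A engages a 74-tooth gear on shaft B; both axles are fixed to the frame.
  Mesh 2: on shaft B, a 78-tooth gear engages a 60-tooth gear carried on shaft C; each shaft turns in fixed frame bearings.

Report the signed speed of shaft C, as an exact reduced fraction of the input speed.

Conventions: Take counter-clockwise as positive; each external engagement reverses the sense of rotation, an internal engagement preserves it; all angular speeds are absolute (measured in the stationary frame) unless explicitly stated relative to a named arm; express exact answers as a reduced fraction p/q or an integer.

78/185

2-mesh fixed-axis compound train (all bearings frame-fixed)
mesh 1 [24T→74T]: |ω|/ω_in = 1×24/74 = 12/37, sense flips to −
mesh 2 [78T→60T]: |ω|/ω_in = (12/37)×78/60 = 78/185, sense flips to +
signed output speed (× input speed) = 78/185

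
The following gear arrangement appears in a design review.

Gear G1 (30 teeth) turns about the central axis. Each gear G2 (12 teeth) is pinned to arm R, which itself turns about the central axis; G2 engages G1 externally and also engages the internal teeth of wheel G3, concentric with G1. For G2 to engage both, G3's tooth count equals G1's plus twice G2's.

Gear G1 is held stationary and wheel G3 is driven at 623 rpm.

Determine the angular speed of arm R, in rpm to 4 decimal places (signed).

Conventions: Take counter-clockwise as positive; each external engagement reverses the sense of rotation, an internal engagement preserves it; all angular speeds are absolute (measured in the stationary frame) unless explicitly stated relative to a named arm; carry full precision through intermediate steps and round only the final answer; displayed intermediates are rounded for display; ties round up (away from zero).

+400.5000 rpm

recognized (axles ride arm R): planetary set, 30/12/54 teeth
normalise by the input: solve with ω_ring = 1, then scale by 623 rpm
ring teeth: 30 + 2·12 = 54
30(ω_sun−ω_arm) = −54(ω_ring−ω_arm),  ω_sun = 0, ω_ring = 1
30(0−ω_arm) = −54(1−ω_arm)  ⇒  84·ω_arm = 54  ⇒  ω_arm = 9/14
scale: ω_arm = 9/14 × 623 rpm = +400.5000 rpm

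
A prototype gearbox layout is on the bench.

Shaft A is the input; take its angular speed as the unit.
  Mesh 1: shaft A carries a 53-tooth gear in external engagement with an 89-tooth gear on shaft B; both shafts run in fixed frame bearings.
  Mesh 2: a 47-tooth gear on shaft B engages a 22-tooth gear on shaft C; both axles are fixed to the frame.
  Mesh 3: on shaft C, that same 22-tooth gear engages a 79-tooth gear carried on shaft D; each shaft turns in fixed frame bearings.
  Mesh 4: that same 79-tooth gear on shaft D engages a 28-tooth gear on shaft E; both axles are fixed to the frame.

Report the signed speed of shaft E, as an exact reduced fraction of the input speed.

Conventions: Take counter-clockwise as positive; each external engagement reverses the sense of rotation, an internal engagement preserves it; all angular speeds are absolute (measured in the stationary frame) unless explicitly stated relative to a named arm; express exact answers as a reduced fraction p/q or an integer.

2491/2492

4-mesh fixed-axis compound train (all bearings frame-fixed)
mesh 1 [53T→89T]: |ω|/ω_in = 1×53/89 = 53/89, sense flips to −
mesh 2 [47T→22T]: |ω|/ω_in = (53/89)×47/22 = 2491/1958, sense flips to +
mesh 3 [22T→79T]: |ω|/ω_in = (2491/1958)×22/79 = 2491/7031, sense flips to −
mesh 4 [79T→28T]: |ω|/ω_in = (2491/7031)×79/28 = 2491/2492, sense flips to +
signed output speed (× input speed) = 2491/2492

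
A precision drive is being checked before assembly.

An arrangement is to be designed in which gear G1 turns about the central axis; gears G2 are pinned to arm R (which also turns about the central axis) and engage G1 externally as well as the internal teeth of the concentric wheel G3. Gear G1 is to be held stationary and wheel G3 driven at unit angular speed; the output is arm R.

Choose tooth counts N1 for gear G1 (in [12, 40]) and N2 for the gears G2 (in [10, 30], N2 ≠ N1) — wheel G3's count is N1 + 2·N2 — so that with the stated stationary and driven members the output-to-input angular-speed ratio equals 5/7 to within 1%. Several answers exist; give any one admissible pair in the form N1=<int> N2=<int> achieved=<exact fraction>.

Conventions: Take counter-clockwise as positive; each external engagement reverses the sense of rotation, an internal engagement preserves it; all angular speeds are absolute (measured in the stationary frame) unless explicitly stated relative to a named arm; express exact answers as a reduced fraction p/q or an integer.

class = planetary set [ratio 5/7 wanted; Willis about the carrier]
Willis with ω_sun = 0: ω_arm/ω_ring = N3/(N1+N3); set equal to 5/7  ⇒  N3/N1 = (5/7)/(1 − 5/7) = 5/2
N3 = N1 + 2·N2  ⇒  N2/N1 = (N3/N1 − 1)/2 = (5/2 − 1)/2 = 3/4
smallest multiple with N1 ≥ 12 and N2 ≥ 10: k = 4  ⇒  N1 = 4·4 = 16, N2 = 4·3 = 12 (N1 ≤ 40, N2 ≤ 30, N2 ≠ N1 ✓), N3 = 16 + 2·12 = 40
check: N3/(N1+N3) with N1 = 16, N3 = 40 gives 5/7; |achieved − target| = 0 ≤ 1/140 ✓

N1=16 N2=12 achieved=5/7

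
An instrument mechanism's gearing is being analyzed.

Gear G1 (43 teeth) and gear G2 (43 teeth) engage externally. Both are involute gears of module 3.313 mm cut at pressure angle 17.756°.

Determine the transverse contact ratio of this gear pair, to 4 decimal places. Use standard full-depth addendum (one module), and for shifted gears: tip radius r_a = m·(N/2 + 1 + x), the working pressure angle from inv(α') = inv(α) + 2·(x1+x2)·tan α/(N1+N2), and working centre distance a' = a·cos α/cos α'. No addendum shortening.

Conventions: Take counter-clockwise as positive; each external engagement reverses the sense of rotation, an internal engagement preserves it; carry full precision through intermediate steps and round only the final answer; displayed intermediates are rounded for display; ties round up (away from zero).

1.8517

single-mesh involute tooth geometry (43T engaging 43T at module 3.313)
base radii: r_b1 = 67.836402, r_b2 = 67.836402
tip radii: r_a1 = 74.542500, r_a2 = 74.542500
no profile shift: α' = α, a' = a
action lengths: √(r_a1²−r_b1²) = 30.899949, √(r_a2²−r_b2²) = 30.899949
base pitch p_b = π·m·cos α = 9.912295
CR = (30.899949 + 30.899949 − 142.459000·sin 17.75600°)/9.912295 = 1.851743
contact ratio ≈ 1.8517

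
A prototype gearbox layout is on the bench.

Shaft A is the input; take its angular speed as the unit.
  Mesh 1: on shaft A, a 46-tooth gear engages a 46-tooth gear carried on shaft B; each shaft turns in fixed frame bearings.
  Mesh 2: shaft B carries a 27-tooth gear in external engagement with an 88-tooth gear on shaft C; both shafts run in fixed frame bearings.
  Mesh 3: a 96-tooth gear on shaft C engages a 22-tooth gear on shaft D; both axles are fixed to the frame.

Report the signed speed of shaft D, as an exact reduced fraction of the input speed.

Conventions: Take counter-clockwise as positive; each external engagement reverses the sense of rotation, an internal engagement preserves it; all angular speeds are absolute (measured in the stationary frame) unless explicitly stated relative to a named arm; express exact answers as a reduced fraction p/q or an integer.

3-mesh fixed-axis compound train (all bearings frame-fixed)
mesh 1 [46T→46T]: |ω|/ω_in = 1×46/46 = 1, sense flips to −
mesh 2 [27T→88T]: |ω|/ω_in = 1×27/88 = 27/88, sense flips to +
mesh 3 [96T→22T]: |ω|/ω_in = (27/88)×96/22 = 162/121, sense flips to −
signed output speed (× input speed) = -162/121

-162/121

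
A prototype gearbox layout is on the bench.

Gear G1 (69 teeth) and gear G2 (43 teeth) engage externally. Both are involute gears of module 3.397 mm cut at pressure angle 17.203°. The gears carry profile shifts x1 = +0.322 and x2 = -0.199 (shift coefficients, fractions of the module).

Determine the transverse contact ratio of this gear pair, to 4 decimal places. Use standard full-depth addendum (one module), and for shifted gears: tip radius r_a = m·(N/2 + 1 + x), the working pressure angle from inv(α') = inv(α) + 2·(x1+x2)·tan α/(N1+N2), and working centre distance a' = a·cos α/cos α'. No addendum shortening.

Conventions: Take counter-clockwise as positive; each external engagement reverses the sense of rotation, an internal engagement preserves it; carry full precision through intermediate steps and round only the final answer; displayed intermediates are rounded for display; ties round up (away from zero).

1.9192

class = single-mesh tooth geometry [involute pair 69T × 43T, m = 3.397]
base radii: r_b1 = 111.953466, r_b2 = 69.768102
tip radii: r_a1 = 121.687334, r_a2 = 75.756497
inv(α') = inv(17.203°) + 2·(+0.322-0.199)·tan α/(69+43) = 0.01004013  ⇒  α' = 17.59965°
a' = a·cos α / cos α' = 190.2320·cos 17.203°/cos 17.59965° = 190.645194
action lengths: √(r_a1²−r_b1²) = 47.688874, √(r_a2²−r_b2²) = 29.520481
base pitch p_b = π·m·cos α = 10.194556
CR = (47.688874 + 29.520481 − 190.645194·sin 17.59965°)/10.194556 = 1.919170
contact ratio ≈ 1.9192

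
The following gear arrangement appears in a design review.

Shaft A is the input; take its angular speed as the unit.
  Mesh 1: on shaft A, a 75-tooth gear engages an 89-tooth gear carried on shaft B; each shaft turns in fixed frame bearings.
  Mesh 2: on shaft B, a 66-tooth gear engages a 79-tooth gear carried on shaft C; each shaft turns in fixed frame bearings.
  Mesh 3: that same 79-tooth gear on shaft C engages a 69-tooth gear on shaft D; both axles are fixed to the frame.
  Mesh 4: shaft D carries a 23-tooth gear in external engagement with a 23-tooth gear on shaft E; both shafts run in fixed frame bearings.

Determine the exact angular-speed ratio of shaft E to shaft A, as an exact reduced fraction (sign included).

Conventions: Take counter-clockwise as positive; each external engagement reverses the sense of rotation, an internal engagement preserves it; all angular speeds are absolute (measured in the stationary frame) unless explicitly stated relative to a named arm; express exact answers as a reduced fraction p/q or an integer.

class = fixed-axis compound train [4 meshes; 4 ratios multiply, 4 sense flips]
mesh 1 [75T→89T]: running ratio 75/89, sense −
mesh 2 [66T→79T]: running ratio 4950/7031, sense +
mesh 3 [79T→69T]: running ratio 1650/2047, sense −
mesh 4 [23T→23T]: running ratio 1650/2047, sense +
ω_out/ω_in = 1650/2047

1650/2047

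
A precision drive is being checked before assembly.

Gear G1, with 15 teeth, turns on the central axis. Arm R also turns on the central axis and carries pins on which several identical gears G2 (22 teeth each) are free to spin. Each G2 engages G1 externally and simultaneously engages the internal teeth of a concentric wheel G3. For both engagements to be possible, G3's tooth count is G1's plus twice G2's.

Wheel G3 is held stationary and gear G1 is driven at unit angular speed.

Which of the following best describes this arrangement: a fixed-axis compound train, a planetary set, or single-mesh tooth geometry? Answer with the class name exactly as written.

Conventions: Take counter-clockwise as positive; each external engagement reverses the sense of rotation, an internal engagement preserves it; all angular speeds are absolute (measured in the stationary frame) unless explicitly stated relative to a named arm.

class = planetary set [G3 = 15+2·22 = 59; Willis about the carrier]
classification: planetary set

planetary set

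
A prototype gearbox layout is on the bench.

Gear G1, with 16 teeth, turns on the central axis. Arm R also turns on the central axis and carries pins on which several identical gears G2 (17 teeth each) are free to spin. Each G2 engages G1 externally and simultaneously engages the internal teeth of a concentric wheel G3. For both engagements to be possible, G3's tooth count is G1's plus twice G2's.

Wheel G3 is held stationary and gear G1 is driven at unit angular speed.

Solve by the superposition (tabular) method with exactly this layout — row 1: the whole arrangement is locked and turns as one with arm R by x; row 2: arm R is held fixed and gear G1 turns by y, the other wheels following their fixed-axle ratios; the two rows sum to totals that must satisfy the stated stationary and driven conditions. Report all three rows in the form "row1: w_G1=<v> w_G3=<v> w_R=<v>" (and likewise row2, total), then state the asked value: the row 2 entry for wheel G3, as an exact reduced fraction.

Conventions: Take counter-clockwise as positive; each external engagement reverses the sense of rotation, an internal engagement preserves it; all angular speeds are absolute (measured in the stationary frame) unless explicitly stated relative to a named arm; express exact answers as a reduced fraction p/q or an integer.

class = planetary set [G3 = 16+2·17 = 50; Willis about the carrier]
superposition row 1 [locked train]: every member turns x
row 2 (arm held, sun turns y): ω_ring = −(16/50)·y, ω_arm = 0
boundary: total ω_ring = x − (16/50)·y = 0 and total ω_sun = x + y = 1  ⇒  y = 25/33, x = 8/33
row 2 ring = −(16/50)·25/33 = -8/33
totals (row 1 + row 2): sun 8/33 + 25/33 = 1, ring 8/33 + (-8/33) = 0, arm 8/33 + 0 = 8/33
asked cell (row2, ring) = -8/33

row1: w_G1=8/33 w_G3=8/33 w_R=8/33
row2: w_G1=25/33 w_G3=-8/33 w_R=0
total: w_G1=1 w_G3=0 w_R=8/33
asked value: -8/33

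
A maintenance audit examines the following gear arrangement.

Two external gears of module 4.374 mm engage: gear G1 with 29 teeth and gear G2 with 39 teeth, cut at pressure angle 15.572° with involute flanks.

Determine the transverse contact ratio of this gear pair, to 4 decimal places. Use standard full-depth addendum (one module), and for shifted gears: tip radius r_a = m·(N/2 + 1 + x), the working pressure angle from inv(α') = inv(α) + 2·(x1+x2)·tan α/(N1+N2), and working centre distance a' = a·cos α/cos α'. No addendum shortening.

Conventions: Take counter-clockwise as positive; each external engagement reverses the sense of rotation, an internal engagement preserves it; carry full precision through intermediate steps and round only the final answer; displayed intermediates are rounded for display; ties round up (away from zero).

1.9173

class = single-mesh tooth geometry [involute pair 29T × 39T, m = 4.374]
base radii: r_b1 = 61.094987, r_b2 = 82.162224
tip radii: r_a1 = 67.797000, r_a2 = 89.667000
no profile shift: α' = α, a' = a
action lengths: √(r_a1²−r_b1²) = 29.391083, √(r_a2²−r_b2²) = 35.910163
base pitch p_b = π·m·cos α = 13.236935
CR = (29.391083 + 35.910163 − 148.716000·sin 15.57200°)/13.236935 = 1.917254
contact ratio ≈ 1.9173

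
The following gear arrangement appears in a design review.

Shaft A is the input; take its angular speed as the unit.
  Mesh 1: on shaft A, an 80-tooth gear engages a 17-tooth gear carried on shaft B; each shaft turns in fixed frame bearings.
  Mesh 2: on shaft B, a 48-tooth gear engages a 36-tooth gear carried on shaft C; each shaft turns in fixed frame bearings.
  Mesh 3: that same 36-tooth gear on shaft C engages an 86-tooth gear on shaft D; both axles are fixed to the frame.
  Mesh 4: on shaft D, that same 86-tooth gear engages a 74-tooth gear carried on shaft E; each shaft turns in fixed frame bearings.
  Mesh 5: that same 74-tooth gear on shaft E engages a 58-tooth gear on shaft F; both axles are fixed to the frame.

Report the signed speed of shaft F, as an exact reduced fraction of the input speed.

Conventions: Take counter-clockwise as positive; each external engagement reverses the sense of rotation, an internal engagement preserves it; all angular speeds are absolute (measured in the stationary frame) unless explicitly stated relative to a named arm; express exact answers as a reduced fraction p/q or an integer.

5-mesh fixed-axis compound train (all bearings frame-fixed)
mesh 1 [80T→17T]: |ω|/ω_in = 1×80/17 = 80/17, sense flips to −
mesh 2 [48T→36T]: |ω|/ω_in = (80/17)×48/36 = 320/51, sense flips to +
mesh 3 [36T→86T]: |ω|/ω_in = (320/51)×36/86 = 1920/731, sense flips to −
mesh 4 [86T→74T]: |ω|/ω_in = (1920/731)×86/74 = 1920/629, sense flips to +
mesh 5 [74T→58T]: |ω|/ω_in = (1920/629)×74/58 = 1920/493, sense flips to −
signed output speed (× input speed) = -1920/493

-1920/493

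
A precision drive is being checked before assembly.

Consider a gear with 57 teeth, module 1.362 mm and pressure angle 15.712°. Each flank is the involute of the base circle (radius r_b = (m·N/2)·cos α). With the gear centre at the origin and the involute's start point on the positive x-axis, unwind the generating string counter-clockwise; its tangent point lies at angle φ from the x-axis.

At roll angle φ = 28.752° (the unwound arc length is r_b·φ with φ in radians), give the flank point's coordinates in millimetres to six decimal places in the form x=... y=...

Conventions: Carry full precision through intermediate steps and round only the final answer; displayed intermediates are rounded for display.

recognized (one wheel, involute flank): single-mesh tooth geometry, m = 1.362, N = 57
pitch radius r_p = m·N/2 = 1.362·57/2 = 38.817000
base radius r_b = r_p·cos α = 38.817000·cos 15.712° = 37.366605
roll angle φ = 28.752° = 0.50181707 rad
x = r_b·(cos φ + φ·sin φ) = 41.779365
y = r_b·(sin φ − φ·cos φ) = 1.534697

x=41.779365 y=1.534697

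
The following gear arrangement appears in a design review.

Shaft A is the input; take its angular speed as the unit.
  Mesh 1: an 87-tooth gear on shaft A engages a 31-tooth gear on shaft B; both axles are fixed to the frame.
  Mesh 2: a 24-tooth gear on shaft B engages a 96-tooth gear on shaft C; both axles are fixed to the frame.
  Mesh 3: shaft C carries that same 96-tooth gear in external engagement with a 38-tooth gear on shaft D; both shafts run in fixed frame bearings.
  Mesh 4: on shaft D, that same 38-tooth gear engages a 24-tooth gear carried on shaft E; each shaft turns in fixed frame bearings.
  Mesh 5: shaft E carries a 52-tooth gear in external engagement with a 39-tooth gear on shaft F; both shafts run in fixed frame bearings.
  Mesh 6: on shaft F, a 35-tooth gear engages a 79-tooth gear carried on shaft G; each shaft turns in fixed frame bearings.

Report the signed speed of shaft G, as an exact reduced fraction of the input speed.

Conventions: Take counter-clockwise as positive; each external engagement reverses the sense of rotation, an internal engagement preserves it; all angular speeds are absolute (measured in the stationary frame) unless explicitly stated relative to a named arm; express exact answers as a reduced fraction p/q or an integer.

6-mesh fixed-axis compound train (all bearings frame-fixed)
mesh 1 [87T→31T]: |ω|/ω_in = 1×87/31 = 87/31, sense flips to −
mesh 2 [24T→96T]: |ω|/ω_in = (87/31)×24/96 = 87/124, sense flips to +
mesh 3 [96T→38T]: |ω|/ω_in = (87/124)×96/38 = 1044/589, sense flips to −
mesh 4 [38T→24T]: |ω|/ω_in = (1044/589)×38/24 = 87/31, sense flips to +
mesh 5 [52T→39T]: |ω|/ω_in = (87/31)×52/39 = 116/31, sense flips to −
mesh 6 [35T→79T]: |ω|/ω_in = (116/31)×35/79 = 4060/2449, sense flips to +
signed output speed (× input speed) = 4060/2449

4060/2449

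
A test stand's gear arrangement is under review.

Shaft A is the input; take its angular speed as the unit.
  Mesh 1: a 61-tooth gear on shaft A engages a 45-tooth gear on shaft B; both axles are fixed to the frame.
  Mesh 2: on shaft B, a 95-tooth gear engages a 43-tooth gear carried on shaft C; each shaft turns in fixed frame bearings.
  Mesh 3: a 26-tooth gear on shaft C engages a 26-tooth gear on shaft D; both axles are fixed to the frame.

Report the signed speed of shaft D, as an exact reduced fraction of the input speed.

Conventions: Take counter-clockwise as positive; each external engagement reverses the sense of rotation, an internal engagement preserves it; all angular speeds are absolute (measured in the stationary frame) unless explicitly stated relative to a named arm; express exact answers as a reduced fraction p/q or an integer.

-1159/387

3-mesh fixed-axis compound train (all bearings frame-fixed)
mesh 1 [61T→45T]: |ω|/ω_in = 1×61/45 = 61/45, sense flips to −
mesh 2 [95T→43T]: |ω|/ω_in = (61/45)×95/43 = 1159/387, sense flips to +
mesh 3 [26T→26T]: |ω|/ω_in = (1159/387)×26/26 = 1159/387, sense flips to −
signed output speed (× input speed) = -1159/387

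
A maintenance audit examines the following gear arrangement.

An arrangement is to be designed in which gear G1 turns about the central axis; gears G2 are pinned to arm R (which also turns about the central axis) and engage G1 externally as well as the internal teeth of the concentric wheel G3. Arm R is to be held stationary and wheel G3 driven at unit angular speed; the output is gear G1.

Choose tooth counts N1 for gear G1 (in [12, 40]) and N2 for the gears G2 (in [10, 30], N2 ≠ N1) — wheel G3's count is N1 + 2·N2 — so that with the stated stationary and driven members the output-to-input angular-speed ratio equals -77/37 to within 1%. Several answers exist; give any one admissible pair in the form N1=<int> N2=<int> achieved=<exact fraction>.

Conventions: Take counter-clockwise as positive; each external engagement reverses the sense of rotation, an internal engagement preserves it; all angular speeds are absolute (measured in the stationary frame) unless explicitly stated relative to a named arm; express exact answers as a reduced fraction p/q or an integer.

N1=37 N2=20 achieved=-77/37

design class (target -77/37): planetary set
Willis with ω_arm = 0: ω_sun/ω_ring = −N3/N1; set equal to -77/37  ⇒  N3/N1 = −(-77/37) = 77/37
N3 = N1 + 2·N2  ⇒  N2/N1 = (N3/N1 − 1)/2 = (77/37 − 1)/2 = 20/37
smallest multiple with N1 ≥ 12 and N2 ≥ 10: k = 1  ⇒  N1 = 1·37 = 37, N2 = 1·20 = 20 (N1 ≤ 40, N2 ≤ 30, N2 ≠ N1 ✓), N3 = 37 + 2·20 = 77
check: −N3/N1 with N1 = 37, N3 = 77 gives -77/37; |achieved − target| = 0 ≤ 77/3700 ✓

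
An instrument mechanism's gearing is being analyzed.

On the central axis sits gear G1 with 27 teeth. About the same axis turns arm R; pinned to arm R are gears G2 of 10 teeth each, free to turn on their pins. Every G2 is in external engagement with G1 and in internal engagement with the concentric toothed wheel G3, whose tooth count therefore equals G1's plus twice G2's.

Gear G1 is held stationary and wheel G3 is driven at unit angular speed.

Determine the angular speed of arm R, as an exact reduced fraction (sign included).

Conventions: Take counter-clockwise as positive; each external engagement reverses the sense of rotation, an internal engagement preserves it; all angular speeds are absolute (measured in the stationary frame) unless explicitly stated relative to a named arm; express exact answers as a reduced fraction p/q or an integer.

planetary set (27T centre, 10T on arm, 47T internal) — Willis relation
ring teeth: 27 + 2·10 = 47
27(ω_sun−ω_arm) = −47(ω_ring−ω_arm),  ω_sun = 0, ω_ring = 1
27(0−ω_arm) = −47(1−ω_arm)  ⇒  74·ω_arm = 47  ⇒  ω_arm = 47/74
exact speed ratio = 47/74

47/74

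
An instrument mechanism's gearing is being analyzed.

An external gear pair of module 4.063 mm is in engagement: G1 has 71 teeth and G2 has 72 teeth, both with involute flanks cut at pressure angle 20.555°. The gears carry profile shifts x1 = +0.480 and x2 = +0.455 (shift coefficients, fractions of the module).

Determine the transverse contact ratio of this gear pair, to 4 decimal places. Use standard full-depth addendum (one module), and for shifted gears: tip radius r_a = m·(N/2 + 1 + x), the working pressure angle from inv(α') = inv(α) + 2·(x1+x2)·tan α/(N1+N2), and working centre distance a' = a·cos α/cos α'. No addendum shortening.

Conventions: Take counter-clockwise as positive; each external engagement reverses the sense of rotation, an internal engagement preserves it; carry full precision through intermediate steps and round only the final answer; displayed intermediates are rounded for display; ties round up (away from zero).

class = single-mesh tooth geometry [involute pair 71T × 72T, m = 4.063]
base radii: r_b1 = 135.053767, r_b2 = 136.955933
tip radii: r_a1 = 150.249740, r_a2 = 152.179665
inv(α') = inv(20.555°) + 2·(+0.480+0.455)·tan α/(71+72) = 0.02113034  ⇒  α' = 22.37090°
a' = a·cos α / cos α' = 290.5045·cos 20.555°/cos 22.37090° = 294.147387
action lengths: √(r_a1²−r_b1²) = 65.844243, √(r_a2²−r_b2²) = 66.345481
base pitch p_b = π·m·cos α = 11.951660
CR = (65.844243 + 66.345481 − 294.147387·sin 22.37090°)/11.951660 = 1.693239
contact ratio ≈ 1.6932

1.6932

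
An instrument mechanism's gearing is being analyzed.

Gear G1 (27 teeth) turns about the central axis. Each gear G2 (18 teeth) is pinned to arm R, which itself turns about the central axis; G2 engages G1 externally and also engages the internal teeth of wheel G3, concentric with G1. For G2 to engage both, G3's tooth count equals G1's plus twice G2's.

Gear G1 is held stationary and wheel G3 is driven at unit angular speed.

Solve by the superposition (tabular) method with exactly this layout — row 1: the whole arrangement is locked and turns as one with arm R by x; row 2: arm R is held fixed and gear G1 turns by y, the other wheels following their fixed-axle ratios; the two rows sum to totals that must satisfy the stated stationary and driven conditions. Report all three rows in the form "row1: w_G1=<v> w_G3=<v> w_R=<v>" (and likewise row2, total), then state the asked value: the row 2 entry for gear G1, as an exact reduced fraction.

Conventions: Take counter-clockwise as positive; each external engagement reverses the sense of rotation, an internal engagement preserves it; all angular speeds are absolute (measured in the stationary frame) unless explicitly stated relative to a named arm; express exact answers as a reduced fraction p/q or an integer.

row1: w_G1=7/10 w_G3=7/10 w_R=7/10
row2: w_G1=-7/10 w_G3=3/10 w_R=0
total: w_G1=0 w_G3=1 w_R=7/10
asked value: -7/10

planetary set (27T centre, 18T on arm, 63T internal) — Willis relation
row 1: whole set turns with the arm by x
row 2: sun turns y, ring = −(27/63)·y, arm 0
boundary: total ω_sun = x + y = 0 and total ω_ring = x − (27/63)·y = 1  ⇒  y = -7/10, x = 7/10
row 2 ring = −(27/63)·(-7/10) = 3/10
totals (row 1 + row 2): sun 7/10 + (-7/10) = 0, ring 7/10 + 3/10 = 1, arm 7/10 + 0 = 7/10
asked cell (row2, sun) = -7/10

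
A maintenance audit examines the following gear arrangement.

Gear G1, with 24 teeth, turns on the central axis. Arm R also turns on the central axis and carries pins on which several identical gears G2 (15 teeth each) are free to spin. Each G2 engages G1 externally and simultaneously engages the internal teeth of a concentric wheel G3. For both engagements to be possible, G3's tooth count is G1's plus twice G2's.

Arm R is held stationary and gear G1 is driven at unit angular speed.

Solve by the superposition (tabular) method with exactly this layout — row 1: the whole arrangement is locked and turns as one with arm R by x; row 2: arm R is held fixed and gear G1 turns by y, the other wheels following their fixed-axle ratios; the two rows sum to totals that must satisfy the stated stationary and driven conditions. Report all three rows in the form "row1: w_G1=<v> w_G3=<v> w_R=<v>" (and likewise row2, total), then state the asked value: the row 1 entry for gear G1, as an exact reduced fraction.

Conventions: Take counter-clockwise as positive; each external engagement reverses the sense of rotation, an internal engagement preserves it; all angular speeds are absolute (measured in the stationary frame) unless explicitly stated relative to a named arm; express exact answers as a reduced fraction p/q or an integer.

row1: w_G1=0 w_G3=0 w_R=0
row2: w_G1=1 w_G3=-4/9 w_R=0
total: w_G1=1 w_G3=-4/9 w_R=0
asked value: 0

class = planetary set [G3 = 24+2·15 = 54; Willis about the carrier]
superposition row 1 [locked train]: every member turns x
row 2 — arm fixed, fixed-axis ratios: sun y, ring −(24/54)·y, arm 0
boundary: total ω_arm = x = 0 and total ω_sun = x + y = 1  ⇒  y = 1, x = 0
row 2 ring = −(24/54)·1 = -4/9
totals (row 1 + row 2): sun 0 + 1 = 1, ring 0 + (-4/9) = -4/9, arm 0 + 0 = 0
asked cell (row1, sun) = 0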